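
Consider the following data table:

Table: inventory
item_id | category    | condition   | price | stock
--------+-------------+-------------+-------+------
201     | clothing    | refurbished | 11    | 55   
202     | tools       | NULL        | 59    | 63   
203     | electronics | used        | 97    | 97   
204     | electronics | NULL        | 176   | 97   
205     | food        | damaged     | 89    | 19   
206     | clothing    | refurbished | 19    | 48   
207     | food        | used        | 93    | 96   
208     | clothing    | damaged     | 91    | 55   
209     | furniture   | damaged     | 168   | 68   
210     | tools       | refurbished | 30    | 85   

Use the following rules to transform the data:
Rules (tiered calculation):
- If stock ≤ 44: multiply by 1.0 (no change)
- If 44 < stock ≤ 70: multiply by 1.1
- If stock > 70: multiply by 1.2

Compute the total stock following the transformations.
786.9

Step 1: Tier 1 (stock ≤ 44): 1 records, sum = 19 × 1.0 = 19.0
Step 2: Tier 2 (44 < stock ≤ 70): 5 records, sum = 289 × 1.1 = 317.9
Step 3: Tier 3 (stock > 70): 4 records, sum = 375 × 1.2 = 450.0
Step 4: Final sum = 19.0 + 317.9 + 450.0 = 786.9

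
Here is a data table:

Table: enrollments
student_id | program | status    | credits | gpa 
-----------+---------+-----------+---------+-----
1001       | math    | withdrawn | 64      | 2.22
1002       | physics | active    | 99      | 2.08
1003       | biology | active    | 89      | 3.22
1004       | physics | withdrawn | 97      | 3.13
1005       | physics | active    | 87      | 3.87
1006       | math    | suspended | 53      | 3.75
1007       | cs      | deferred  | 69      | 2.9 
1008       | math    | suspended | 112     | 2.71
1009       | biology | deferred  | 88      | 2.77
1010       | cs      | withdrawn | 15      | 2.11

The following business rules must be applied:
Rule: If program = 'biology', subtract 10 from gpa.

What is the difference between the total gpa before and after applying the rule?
20.0

Step 1: Original sum of gpa = 28.76
Step 2: 2 records have program = 'biology'
Step 3: Each affected record changes by -10
Step 4: Total change = 2 × -10 = -20
Step 5: New sum = 28.76 + -20 = 8.76
Step 6: Difference = |8.76 - 28.76| = 20.0
        (Sum decreased by 20.0)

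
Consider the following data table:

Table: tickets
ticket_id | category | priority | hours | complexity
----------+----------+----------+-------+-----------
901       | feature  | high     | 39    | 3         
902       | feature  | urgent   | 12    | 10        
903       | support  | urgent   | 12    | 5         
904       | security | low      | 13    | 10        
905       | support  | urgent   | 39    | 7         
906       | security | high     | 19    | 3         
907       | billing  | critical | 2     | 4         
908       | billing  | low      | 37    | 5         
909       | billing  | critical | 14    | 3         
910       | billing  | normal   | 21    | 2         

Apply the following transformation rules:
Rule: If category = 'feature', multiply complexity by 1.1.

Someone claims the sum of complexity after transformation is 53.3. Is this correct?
Yes, the result is correct.

Step 1: Calculate the correct sum after transformation
Step 2: Apply multiplier 1.1 to records where category = 'feature'
Step 3: Correct result = 53.3
Step 4: Claimed result = 53.3
Step 5: 53.3 = 53.3 ✓
Conclusion: The claimed result is correct.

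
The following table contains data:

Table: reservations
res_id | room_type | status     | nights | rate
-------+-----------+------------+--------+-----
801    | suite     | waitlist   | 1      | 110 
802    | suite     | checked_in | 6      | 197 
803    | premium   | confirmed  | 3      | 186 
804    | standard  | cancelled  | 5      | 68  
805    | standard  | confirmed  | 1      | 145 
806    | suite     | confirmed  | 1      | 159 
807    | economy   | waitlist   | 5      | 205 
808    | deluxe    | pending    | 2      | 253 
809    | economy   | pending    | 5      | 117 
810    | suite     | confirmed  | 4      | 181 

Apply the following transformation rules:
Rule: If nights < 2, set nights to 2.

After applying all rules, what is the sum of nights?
36

Step 1: 3 records have nights < 2
Step 2: These records originally summed to 3
Step 3: After setting to minimum: 3 × 2 = 6
Step 4: Unaffected records sum: 30
Step 5: Final sum = 6 + 30 = 36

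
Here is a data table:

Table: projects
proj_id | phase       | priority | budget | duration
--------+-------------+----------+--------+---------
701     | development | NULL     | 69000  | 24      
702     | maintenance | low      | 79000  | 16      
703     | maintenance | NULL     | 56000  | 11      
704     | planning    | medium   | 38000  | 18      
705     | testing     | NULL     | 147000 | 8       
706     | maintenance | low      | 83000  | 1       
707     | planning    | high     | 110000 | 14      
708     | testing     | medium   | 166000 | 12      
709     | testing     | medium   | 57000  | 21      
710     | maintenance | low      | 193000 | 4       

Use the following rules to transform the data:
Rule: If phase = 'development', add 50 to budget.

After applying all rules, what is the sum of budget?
998050

Step 1: Count records where phase = 'development': 1
Step 2: Total bonus added: 1 × 50 = 50
Step 3: Original sum of budget: 998000
Step 4: Final sum = 998000 + 50 = 998050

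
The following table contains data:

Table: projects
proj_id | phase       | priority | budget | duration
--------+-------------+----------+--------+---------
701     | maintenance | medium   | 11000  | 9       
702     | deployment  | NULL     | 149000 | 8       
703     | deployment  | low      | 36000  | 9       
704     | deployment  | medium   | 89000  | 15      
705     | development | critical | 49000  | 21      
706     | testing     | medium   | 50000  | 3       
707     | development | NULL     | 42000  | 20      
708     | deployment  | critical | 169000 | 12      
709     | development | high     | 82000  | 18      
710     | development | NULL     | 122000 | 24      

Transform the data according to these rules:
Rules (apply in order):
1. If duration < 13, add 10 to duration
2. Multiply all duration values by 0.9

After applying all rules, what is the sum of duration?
170.1

Step 1: Apply Rule 1 - Add 10 to records with duration < 13
  - 5 records affected: 41 + (5 × 10) = 91
  - Unaffected records: 98
  - Sum after Rule 1: 189
Step 2: Apply Rule 2 - Multiply all by 0.9
  - 189 × 0.9 = 170.1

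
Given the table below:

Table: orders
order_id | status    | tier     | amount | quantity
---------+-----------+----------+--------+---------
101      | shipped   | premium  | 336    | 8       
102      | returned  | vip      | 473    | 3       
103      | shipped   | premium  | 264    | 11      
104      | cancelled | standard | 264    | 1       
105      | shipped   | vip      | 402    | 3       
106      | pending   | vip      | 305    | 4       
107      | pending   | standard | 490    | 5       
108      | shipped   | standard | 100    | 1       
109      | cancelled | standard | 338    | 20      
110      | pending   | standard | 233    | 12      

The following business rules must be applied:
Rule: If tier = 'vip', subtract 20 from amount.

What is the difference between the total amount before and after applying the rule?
60

Step 1: Original sum of amount = 3205
Step 2: 3 records have tier = 'vip'
Step 3: Each affected record changes by -20
Step 4: Total change = 3 × -20 = -60
Step 5: New sum = 3205 + -60 = 3145
Step 6: Difference = |3145 - 3205| = 60
        (Sum decreased by 60)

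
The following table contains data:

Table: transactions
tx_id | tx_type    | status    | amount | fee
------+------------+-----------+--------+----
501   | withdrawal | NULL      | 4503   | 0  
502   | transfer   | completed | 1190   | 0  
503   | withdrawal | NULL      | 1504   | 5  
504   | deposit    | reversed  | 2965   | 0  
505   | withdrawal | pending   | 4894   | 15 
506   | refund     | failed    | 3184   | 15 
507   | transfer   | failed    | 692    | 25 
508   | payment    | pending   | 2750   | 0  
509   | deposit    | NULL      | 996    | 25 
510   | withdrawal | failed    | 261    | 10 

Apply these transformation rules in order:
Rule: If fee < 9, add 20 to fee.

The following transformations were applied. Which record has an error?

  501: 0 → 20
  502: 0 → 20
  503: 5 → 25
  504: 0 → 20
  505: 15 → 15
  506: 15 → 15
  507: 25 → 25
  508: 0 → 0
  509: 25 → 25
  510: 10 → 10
Record 508 has an error. The correct transformed value should be 20, not 0.

Step 1: Check each record against the rule
Step 2: Record 508 has fee = 0
Step 3: Since 0 < 9, the bonus should have been applied
Step 4: Correct value = 20, but claimed value = 0
Conclusion: Record 508 has the error.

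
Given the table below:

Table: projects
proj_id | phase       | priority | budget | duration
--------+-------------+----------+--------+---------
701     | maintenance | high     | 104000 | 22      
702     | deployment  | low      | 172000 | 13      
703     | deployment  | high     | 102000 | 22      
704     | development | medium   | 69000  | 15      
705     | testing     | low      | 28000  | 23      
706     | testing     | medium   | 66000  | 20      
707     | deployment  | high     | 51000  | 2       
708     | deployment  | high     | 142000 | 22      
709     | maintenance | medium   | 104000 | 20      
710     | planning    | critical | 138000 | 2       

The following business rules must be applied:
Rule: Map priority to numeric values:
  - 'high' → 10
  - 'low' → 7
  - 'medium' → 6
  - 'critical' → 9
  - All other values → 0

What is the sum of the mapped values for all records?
81

Step 1: Apply mapping to each record
Step 2: Count by status:
  'high': 4 records × 10 = 40
  'low': 2 records × 7 = 14
  'medium': 3 records × 6 = 18
  'critical': 1 records × 9 = 9
Step 3: Sum all mapped values = 81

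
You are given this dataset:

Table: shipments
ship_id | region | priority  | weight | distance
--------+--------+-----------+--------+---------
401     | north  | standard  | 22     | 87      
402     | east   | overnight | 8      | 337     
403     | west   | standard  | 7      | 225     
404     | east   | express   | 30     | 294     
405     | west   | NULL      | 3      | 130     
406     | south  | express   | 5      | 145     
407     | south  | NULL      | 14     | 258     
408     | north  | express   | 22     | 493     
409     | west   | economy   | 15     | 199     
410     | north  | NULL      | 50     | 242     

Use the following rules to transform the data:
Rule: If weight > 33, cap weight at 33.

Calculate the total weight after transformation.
159

Step 1: 1 records have weight > 33
Step 2: These records originally summed to 50
Step 3: After capping: 1 × 33 = 33
Step 4: Unaffected records sum: 126
Step 5: Final sum = 33 + 126 = 159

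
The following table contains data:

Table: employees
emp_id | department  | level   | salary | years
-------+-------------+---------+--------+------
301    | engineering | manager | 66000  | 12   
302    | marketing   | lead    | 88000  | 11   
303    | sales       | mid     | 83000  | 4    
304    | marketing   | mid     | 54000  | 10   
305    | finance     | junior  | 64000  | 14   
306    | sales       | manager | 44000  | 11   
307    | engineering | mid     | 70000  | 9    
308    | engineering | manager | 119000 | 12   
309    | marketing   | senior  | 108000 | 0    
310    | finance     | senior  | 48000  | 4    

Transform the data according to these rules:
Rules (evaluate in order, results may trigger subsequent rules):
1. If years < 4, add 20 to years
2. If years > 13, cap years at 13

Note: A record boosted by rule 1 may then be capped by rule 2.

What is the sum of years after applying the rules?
99

Step 1: Apply rule 1 to records with years < 4
  - 1 records get bonus of 20
  - Of these, 1 records then exceed 13 and get capped
Step 2: Apply rule 2 to records with years > 13
  - 1 records (original) are capped
Step 3: Calculate final sum = 99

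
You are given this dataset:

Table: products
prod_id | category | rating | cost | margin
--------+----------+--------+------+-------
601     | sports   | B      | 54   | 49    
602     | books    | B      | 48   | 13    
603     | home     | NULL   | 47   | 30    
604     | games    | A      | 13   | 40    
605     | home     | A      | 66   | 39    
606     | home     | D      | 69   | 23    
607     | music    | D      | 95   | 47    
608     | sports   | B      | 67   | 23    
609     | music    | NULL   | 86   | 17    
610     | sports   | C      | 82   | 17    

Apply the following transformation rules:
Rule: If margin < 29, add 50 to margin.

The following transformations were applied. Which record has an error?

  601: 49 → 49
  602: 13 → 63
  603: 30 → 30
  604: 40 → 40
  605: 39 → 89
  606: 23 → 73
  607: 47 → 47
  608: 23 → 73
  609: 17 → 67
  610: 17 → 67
Record 605 has an error. The correct transformed value should be 39, not 89.

Step 1: Check each record against the rule
Step 2: Record 605 has margin = 39
Step 3: Since 39 >= 29, the bonus should not have been applied
Step 4: Correct value = 39, but claimed value = 89
Conclusion: Record 605 has the error.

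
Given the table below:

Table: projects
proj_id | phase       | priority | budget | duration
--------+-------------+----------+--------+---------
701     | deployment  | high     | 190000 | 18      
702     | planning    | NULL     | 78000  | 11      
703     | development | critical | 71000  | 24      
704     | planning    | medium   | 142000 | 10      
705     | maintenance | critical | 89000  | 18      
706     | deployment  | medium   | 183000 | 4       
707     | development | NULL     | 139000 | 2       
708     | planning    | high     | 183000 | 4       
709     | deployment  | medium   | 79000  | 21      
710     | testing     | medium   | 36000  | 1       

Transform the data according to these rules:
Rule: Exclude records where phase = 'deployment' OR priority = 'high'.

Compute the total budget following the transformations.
555000

Step 1: Find records where phase = 'deployment' OR priority = 'high'
Step 2: 4 records match, summing to 635000
Step 3: Original sum: 1190000
Step 4: Remaining sum = 1190000 - 635000 = 555000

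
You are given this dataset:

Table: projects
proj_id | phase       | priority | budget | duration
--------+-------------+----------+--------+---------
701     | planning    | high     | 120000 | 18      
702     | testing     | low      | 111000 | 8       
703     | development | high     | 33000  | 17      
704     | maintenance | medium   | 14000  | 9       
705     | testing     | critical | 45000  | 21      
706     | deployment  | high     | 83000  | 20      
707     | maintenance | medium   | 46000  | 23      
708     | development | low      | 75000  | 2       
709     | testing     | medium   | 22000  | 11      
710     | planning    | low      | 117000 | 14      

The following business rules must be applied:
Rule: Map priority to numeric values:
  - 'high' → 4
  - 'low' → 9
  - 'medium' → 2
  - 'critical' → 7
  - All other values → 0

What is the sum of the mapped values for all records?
52

Step 1: Apply mapping to each record
Step 2: Count by status:
  'high': 3 records × 4 = 12
  'low': 3 records × 9 = 27
  'medium': 3 records × 2 = 6
  'critical': 1 records × 7 = 7
Step 3: Sum all mapped values = 52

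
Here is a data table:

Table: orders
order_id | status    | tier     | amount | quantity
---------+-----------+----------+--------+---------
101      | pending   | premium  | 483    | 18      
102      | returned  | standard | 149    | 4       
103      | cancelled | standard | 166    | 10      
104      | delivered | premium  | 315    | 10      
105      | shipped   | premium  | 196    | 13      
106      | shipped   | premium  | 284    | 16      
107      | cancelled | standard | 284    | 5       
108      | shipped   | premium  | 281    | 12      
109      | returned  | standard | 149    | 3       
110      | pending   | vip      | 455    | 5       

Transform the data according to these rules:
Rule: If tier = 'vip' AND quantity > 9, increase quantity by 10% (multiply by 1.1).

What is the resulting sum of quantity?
96

Step 1: Find records where tier = 'vip' AND quantity > 9
Step 2: 0 records match, summing to 0
Step 3: After multiplier: 0 × 1.1 = 0.0
Step 4: Unaffected records sum: 96
Step 5: Final sum = 0.0 + 96 = 96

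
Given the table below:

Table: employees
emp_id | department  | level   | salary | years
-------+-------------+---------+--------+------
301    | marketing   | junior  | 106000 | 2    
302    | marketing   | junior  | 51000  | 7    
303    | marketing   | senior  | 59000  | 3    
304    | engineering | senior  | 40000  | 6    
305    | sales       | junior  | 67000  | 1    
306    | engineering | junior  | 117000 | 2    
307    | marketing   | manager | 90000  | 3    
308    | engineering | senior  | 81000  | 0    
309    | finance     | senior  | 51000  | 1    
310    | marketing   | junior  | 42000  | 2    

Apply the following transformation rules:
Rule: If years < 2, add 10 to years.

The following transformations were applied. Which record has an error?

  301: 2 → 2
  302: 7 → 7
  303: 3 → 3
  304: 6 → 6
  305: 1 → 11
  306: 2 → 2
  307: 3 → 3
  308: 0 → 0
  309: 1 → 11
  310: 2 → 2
Record 308 has an error. The correct transformed value should be 10, not 0.

Step 1: Check each record against the rule
Step 2: Record 308 has years = 0
Step 3: Since 0 < 2, the bonus should have been applied
Step 4: Correct value = 10, but claimed value = 0
Conclusion: Record 308 has the error.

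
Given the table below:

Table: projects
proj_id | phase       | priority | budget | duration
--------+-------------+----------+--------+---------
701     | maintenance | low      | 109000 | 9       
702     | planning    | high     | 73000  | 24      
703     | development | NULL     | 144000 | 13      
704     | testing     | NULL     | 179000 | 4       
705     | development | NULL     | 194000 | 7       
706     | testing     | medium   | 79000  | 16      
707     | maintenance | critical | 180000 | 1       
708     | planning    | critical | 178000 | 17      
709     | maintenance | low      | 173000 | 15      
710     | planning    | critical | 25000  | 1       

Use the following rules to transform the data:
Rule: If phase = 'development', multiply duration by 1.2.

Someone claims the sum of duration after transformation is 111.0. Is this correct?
Yes, the result is correct.

Step 1: Calculate the correct sum after transformation
Step 2: Apply multiplier 1.2 to records where phase = 'development'
Step 3: Correct result = 111.0
Step 4: Claimed result = 111.0
Step 5: 111.0 = 111.0 ✓
Conclusion: The claimed result is correct.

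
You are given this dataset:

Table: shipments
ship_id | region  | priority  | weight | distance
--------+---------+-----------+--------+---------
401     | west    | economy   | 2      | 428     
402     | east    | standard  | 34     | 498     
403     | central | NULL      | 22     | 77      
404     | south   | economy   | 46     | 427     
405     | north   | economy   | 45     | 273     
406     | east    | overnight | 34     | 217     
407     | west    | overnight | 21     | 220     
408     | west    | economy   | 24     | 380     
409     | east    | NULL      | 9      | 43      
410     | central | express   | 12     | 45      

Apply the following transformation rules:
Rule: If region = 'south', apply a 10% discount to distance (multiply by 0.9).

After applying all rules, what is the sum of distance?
2565.3

Step 1: Records with region = 'south' have total distance = 427
Step 2: Apply multiplier: 427 × 0.9 = 384.3
Step 3: Other records total: 2181
Step 4: Final sum = 384.3 + 2181 = 2565.3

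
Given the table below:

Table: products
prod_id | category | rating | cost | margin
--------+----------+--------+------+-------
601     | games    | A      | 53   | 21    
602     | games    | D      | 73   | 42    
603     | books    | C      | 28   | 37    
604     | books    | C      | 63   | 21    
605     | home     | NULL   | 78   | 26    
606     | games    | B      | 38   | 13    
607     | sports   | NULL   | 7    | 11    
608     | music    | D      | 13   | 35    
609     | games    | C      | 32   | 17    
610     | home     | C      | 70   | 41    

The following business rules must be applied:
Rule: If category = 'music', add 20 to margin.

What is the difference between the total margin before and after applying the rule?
20

Step 1: Original sum of margin = 264
Step 2: 1 records have category = 'music'
Step 3: Each affected record changes by 20
Step 4: Total change = 1 × 20 = 20
Step 5: New sum = 264 + 20 = 284
Step 6: Difference = |284 - 264| = 20
        (Sum increased by 20)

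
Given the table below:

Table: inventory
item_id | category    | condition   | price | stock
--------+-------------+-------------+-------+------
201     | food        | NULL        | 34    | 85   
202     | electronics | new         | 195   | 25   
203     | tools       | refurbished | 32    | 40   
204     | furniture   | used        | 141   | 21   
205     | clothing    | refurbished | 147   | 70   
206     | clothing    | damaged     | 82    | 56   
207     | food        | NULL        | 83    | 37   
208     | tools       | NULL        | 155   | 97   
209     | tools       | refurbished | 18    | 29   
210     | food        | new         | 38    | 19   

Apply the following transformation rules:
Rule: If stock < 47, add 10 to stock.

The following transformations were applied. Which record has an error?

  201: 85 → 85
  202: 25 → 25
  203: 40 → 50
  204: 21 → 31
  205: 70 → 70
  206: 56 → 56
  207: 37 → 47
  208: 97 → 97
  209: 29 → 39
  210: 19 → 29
Record 202 has an error. The correct transformed value should be 35, not 25.

Step 1: Check each record against the rule
Step 2: Record 202 has stock = 25
Step 3: Since 25 < 47, the bonus should have been applied
Step 4: Correct value = 35, but claimed value = 25
Conclusion: Record 202 has the error.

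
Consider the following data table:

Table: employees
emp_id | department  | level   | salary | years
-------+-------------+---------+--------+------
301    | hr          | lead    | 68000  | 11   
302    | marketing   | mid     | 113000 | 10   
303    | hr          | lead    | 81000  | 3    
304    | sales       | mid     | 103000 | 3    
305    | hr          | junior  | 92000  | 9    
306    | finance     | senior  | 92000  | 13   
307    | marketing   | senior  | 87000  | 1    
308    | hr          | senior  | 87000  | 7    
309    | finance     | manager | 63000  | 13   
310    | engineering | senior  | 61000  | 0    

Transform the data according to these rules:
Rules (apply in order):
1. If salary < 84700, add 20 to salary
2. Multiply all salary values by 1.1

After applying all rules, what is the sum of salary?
931788.0

Step 1: Apply Rule 1 - Add 20 to records with salary < 84700
  - 4 records affected: 273000 + (4 × 20) = 273080
  - Unaffected records: 574000
  - Sum after Rule 1: 847080
Step 2: Apply Rule 2 - Multiply all by 1.1
  - 847080 × 1.1 = 931788.0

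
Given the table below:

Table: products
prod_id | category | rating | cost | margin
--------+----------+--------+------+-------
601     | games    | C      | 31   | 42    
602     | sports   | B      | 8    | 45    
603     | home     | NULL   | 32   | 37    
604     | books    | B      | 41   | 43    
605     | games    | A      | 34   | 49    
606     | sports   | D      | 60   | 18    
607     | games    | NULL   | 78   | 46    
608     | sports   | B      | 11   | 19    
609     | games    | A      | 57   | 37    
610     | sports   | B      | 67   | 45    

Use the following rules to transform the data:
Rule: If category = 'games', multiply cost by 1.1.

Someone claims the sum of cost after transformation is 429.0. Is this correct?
No, the correct result is 439.0.

Step 1: Calculate the correct sum after transformation
Step 2: Apply multiplier 1.1 to records where category = 'games'
Step 3: Correct result = 439.0
Step 4: Claimed result = 429.0
Step 5: 439.0 ≠ 429.0
Conclusion: The claimed result is incorrect. The correct answer is 439.0.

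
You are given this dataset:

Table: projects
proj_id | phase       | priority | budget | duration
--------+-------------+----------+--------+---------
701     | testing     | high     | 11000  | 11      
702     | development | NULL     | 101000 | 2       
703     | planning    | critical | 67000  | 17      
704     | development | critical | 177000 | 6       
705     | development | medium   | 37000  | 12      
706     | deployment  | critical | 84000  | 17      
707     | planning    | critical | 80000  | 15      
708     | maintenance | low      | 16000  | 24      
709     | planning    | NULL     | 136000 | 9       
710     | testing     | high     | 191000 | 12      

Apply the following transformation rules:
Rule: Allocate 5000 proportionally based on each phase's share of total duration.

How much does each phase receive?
deployment: 680.0, development: 800.0, maintenance: 960.0, planning: 1640.0, testing: 920.0

Step 1: Calculate total duration = 125
Step 2: Calculate each phase's proportion:
  deployment: 17/125 = 13.60% → 680.0
  development: 20/125 = 16.00% → 800.0
  maintenance: 24/125 = 19.20% → 960.0
  planning: 41/125 = 32.80% → 1640.0
  testing: 23/125 = 18.40% → 920.0
Step 3: Verify: sum of allocations ≈ 5000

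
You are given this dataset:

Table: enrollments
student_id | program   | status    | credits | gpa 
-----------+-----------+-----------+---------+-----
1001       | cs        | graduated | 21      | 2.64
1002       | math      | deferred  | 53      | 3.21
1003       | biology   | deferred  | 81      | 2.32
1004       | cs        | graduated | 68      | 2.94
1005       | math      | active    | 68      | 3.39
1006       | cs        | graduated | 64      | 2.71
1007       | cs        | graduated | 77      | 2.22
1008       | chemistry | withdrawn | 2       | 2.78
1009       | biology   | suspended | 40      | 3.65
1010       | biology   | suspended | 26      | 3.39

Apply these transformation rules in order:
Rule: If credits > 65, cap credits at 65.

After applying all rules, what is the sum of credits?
466

Step 1: 4 records have credits > 65
Step 2: These records originally summed to 294
Step 3: After capping: 4 × 65 = 260
Step 4: Unaffected records sum: 206
Step 5: Final sum = 260 + 206 = 466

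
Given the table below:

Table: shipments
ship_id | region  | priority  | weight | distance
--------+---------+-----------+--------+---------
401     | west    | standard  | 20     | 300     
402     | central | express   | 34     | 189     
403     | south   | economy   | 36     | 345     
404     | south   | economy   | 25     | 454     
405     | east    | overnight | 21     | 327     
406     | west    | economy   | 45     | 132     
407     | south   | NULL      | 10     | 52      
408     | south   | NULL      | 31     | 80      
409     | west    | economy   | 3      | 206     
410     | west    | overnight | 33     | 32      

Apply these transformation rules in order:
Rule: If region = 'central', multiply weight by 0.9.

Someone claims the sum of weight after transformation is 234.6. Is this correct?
No, the correct result is 254.6.

Step 1: Calculate the correct sum after transformation
Step 2: Apply multiplier 0.9 to records where region = 'central'
Step 3: Correct result = 254.6
Step 4: Claimed result = 234.6
Step 5: 254.6 ≠ 234.6
Conclusion: The claimed result is incorrect. The correct answer is 254.6.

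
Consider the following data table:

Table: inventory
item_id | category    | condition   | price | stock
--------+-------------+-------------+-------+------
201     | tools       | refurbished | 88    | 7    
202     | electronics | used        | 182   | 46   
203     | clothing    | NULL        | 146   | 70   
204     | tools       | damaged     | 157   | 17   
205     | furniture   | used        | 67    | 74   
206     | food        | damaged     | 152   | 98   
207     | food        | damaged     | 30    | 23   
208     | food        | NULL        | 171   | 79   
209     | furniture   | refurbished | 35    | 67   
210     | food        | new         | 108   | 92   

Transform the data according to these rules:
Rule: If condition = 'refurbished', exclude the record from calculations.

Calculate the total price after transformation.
1013

Step 1: Identify records where condition = 'refurbished'
Step 2: The excluded records sum to 123
Step 3: Original total price = 1136
Step 4: Remaining total = 1136 - 123 = 1013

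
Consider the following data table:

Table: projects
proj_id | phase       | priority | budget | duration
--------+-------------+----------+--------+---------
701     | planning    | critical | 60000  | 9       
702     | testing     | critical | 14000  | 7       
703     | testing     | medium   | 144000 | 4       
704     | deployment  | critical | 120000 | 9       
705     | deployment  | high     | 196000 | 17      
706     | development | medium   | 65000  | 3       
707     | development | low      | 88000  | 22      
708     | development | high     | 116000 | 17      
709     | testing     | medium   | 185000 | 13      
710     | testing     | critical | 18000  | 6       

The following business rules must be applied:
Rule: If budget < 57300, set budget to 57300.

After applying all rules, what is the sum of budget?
1088600

Step 1: 2 records have budget < 57300
Step 2: These records originally summed to 32000
Step 3: After setting to minimum: 2 × 57300 = 114600
Step 4: Unaffected records sum: 974000
Step 5: Final sum = 114600 + 974000 = 1088600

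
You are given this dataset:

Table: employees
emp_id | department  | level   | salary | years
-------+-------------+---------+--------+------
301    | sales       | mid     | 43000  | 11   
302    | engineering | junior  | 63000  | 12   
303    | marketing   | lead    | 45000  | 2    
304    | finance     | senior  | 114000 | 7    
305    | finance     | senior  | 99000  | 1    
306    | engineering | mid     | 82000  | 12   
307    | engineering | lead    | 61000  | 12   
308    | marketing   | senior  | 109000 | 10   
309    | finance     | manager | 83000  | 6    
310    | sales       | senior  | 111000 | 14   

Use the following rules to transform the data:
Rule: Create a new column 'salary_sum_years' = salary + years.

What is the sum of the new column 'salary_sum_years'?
810087

Step 1: For each record, compute salary + years
Example calculations:
  43000 + 11 = 43011
  63000 + 12 = 63012
  45000 + 2 = 45002
  ...
Step 2: Sum all derived values
Step 3: Total = 810087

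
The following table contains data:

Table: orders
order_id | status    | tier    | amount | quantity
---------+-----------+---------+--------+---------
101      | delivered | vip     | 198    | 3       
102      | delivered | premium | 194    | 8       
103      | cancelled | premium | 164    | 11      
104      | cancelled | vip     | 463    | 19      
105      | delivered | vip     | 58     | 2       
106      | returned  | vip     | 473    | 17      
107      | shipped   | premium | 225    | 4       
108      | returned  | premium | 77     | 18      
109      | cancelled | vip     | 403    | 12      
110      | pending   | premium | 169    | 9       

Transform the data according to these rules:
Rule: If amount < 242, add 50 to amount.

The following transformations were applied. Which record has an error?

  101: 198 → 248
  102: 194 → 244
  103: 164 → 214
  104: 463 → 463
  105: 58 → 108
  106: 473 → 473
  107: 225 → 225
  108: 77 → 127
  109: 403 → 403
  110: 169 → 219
Record 107 has an error. The correct transformed value should be 275, not 225.

Step 1: Check each record against the rule
Step 2: Record 107 has amount = 225
Step 3: Since 225 < 242, the bonus should have been applied
Step 4: Correct value = 275, but claimed value = 225
Conclusion: Record 107 has the error.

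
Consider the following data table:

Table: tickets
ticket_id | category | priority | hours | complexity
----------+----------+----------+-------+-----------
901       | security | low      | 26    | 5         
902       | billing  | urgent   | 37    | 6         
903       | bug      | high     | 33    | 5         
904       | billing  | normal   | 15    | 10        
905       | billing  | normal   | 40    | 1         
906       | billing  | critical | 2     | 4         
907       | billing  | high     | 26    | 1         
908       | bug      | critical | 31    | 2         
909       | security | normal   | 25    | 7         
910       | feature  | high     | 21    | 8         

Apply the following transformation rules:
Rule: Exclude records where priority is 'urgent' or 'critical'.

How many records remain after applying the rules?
7

Step 1: Count records to exclude
  - 1 (urgent) + 2 (critical) = 3 records
Step 2: Total records: 10
Step 3: Remaining = 10 - 3 = 7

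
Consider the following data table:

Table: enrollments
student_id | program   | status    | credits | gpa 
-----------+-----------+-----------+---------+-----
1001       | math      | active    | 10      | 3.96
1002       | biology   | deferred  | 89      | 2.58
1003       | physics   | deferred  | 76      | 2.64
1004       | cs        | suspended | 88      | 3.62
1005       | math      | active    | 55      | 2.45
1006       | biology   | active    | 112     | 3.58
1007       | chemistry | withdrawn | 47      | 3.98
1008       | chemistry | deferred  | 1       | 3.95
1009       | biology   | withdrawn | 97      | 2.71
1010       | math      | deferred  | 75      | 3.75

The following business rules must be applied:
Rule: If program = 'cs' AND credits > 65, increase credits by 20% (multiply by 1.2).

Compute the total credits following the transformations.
667.6

Step 1: Find records where program = 'cs' AND credits > 65
Step 2: 1 records match, summing to 88
Step 3: After multiplier: 88 × 1.2 = 105.6
Step 4: Unaffected records sum: 562
Step 5: Final sum = 105.6 + 562 = 667.6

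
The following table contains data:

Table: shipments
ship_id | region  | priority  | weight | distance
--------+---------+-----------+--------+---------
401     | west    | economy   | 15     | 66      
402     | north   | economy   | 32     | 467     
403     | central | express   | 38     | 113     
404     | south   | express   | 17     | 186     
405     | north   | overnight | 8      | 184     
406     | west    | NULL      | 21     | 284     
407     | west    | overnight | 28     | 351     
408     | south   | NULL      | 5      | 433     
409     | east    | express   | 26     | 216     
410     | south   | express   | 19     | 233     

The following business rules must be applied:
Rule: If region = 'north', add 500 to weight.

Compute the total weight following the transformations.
1209

Step 1: Count records where region = 'north': 2
Step 2: Total bonus added: 2 × 500 = 1000
Step 3: Original sum of weight: 209
Step 4: Final sum = 209 + 1000 = 1209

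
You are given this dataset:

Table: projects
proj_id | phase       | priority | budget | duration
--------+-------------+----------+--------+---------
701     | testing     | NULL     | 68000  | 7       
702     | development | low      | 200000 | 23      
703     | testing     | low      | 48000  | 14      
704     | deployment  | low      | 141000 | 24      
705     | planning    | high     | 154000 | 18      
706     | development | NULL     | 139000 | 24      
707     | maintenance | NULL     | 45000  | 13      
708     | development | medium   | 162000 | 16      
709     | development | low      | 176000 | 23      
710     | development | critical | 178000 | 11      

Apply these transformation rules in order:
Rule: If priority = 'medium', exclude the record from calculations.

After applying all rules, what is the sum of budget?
1149000

Step 1: Identify records where priority = 'medium'
Step 2: The excluded records sum to 162000
Step 3: Original total budget = 1311000
Step 4: Remaining total = 1311000 - 162000 = 1149000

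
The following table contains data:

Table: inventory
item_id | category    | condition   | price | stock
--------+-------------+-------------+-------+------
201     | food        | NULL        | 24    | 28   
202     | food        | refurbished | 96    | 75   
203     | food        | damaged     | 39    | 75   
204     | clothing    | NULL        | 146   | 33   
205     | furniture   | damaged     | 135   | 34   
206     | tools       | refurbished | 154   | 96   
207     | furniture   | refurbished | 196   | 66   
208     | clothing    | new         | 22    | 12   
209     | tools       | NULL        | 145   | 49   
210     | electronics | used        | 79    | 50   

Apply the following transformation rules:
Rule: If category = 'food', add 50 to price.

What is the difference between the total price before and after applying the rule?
150

Step 1: Original sum of price = 1036
Step 2: 3 records have category = 'food'
Step 3: Each affected record changes by 50
Step 4: Total change = 3 × 50 = 150
Step 5: New sum = 1036 + 150 = 1186
Step 6: Difference = |1186 - 1036| = 150
        (Sum increased by 150)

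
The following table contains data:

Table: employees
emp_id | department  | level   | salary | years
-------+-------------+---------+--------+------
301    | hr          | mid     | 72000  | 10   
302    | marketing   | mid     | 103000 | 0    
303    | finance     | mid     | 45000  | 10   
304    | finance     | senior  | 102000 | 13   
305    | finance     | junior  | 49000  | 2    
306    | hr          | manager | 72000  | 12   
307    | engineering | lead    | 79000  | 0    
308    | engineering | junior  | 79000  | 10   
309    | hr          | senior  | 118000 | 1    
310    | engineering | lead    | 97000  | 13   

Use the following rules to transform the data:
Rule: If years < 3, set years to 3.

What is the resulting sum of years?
80

Step 1: 4 records have years < 3
Step 2: These records originally summed to 3
Step 3: After setting to minimum: 4 × 3 = 12
Step 4: Unaffected records sum: 68
Step 5: Final sum = 12 + 68 = 80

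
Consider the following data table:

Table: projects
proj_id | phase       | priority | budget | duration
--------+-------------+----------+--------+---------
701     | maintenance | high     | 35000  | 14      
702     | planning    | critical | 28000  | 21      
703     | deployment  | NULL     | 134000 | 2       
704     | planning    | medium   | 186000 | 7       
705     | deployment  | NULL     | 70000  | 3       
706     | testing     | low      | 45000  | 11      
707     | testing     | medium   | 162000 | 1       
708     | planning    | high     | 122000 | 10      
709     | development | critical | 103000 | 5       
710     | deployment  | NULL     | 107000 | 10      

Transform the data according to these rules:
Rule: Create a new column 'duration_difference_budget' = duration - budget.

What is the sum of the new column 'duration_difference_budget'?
-991916

Step 1: For each record, compute duration - budget
Example calculations:
  14 - 35000 = -34986
  21 - 28000 = -27979
  2 - 134000 = -133998
  ...
Step 2: Sum all derived values
Step 3: Total = -991916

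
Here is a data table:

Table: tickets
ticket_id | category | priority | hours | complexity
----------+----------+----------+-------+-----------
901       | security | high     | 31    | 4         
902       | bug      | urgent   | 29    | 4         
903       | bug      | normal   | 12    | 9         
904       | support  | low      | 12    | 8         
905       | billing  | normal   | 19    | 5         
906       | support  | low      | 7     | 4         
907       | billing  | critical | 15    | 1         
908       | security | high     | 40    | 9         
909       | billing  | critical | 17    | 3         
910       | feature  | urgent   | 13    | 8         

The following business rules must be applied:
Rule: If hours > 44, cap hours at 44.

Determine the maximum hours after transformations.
40

Step 1: Original maximum hours = 40
Step 2: Check cap of 44 against maximum
Step 3: No records exceed the cap (max 40 <= cap 44), so no capping applies
Step 4: Maximum after transformation = 40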